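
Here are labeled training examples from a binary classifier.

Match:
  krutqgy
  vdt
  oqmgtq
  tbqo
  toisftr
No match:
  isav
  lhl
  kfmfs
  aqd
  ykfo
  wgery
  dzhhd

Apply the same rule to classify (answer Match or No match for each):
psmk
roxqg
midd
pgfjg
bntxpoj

No match, No match, No match, No match, Match

The rule appears to be: contains 't'.
psmk → no 't' → No match. roxqg → no 't' → No match. midd → no 't' → No match. pgfjg → no 't' → No match. bntxpoj → has 't' → Match.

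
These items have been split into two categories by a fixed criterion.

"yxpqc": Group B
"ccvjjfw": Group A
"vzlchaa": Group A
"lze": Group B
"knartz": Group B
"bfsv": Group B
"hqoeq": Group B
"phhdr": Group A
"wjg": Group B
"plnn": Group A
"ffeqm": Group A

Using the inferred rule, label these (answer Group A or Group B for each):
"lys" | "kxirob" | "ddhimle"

Group B, Group B, Group A

The simplest hypothesis consistent with all the labels is: has a double letter.
"lys": no doubled letter — fails this test, so Group B.
"kxirob": no doubled letter — fails this test, so Group B.
"ddhimle": 'dd' doubled — meets the rule, so Group A.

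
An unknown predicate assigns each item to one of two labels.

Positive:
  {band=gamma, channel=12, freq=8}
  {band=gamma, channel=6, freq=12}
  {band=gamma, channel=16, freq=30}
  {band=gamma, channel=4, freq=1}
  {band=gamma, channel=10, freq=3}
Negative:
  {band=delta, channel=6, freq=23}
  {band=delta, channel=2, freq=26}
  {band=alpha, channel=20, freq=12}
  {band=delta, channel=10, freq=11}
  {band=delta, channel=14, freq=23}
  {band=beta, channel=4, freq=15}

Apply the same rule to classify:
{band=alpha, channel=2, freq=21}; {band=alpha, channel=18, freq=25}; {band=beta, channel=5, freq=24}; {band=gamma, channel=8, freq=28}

Rule: band is gamma. This holds for each 'Positive' example and fails for each 'Negative' one.
Negative: {band=alpha, channel=2, freq=21}, since band is alpha.
Negative: {band=alpha, channel=18, freq=25}, since band is alpha.
Negative: {band=beta, channel=5, freq=24}, since band is beta.
Positive: {band=gamma, channel=8, freq=28}, since band is gamma.

Negative, Negative, Negative, Positive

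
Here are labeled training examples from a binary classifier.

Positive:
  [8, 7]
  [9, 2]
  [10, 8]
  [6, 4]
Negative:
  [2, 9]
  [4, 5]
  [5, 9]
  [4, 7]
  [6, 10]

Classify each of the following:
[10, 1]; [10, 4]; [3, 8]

A rule that fits every label: first > second — true of each 'Positive' example, false of each 'Negative' one.

Positive, Positive, Negative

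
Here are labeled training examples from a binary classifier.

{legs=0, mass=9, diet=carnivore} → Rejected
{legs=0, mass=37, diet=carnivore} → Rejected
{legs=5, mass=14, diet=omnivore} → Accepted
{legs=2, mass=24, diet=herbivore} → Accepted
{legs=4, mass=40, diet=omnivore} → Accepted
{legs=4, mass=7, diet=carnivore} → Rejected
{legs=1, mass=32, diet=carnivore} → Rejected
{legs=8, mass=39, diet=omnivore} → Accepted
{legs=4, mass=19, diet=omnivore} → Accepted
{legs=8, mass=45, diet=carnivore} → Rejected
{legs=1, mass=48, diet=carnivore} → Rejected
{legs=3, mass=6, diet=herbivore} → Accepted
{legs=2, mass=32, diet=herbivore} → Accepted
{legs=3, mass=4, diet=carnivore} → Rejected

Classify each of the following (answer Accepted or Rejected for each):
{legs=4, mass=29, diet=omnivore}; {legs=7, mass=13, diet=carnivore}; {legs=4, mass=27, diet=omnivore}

Accepted, Rejected, Accepted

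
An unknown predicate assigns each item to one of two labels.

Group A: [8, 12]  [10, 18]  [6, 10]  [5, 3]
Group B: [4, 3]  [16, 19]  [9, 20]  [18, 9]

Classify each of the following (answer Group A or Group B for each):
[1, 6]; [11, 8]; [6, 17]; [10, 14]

A rule that fits every label: sum is even — true of each 'Group A' example, false of each 'Group B' one.

Group B, Group B, Group B, Group A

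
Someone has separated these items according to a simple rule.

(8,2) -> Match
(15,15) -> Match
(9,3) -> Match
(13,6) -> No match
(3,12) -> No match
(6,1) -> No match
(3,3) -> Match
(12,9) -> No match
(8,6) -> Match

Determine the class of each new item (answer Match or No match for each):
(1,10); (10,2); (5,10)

No match, Match, No match

'Match' ⟺ sum is even.
No match: (1,10), since 1+10 = 11.
Match: (10,2), since 10+2 = 12.
No match: (5,10), since 5+10 = 15.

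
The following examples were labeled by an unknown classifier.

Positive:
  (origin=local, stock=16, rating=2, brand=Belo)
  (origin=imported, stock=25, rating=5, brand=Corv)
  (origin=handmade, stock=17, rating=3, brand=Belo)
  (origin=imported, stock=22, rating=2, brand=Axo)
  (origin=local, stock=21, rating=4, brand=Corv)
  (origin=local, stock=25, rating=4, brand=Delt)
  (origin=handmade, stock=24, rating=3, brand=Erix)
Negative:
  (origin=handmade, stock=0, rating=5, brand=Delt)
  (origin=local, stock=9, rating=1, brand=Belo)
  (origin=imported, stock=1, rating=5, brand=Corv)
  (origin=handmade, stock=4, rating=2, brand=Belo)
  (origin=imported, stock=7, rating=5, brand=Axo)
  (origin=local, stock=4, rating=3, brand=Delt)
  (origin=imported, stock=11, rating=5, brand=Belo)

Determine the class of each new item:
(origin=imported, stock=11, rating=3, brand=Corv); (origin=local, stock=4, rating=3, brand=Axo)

All 'Positive' examples share one property — stock ≥ 16 — and every 'Negative' example lacks it.

Negative, Negative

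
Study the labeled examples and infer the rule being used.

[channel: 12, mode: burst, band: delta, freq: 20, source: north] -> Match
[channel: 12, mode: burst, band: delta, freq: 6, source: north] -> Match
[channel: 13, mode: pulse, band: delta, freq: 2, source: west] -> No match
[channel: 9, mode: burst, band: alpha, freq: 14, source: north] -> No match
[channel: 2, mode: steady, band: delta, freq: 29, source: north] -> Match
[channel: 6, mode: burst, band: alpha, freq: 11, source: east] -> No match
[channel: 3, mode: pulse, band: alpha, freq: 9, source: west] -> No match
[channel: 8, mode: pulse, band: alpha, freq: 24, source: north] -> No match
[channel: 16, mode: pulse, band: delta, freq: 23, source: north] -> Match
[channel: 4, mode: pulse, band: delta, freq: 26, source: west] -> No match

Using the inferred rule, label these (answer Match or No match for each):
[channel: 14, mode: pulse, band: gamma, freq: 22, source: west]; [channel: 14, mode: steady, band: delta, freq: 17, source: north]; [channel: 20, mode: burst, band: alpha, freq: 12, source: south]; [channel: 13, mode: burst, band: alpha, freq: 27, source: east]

The simplest hypothesis consistent with all the labels is: source is north AND band is delta.

No match, Match, No match, No match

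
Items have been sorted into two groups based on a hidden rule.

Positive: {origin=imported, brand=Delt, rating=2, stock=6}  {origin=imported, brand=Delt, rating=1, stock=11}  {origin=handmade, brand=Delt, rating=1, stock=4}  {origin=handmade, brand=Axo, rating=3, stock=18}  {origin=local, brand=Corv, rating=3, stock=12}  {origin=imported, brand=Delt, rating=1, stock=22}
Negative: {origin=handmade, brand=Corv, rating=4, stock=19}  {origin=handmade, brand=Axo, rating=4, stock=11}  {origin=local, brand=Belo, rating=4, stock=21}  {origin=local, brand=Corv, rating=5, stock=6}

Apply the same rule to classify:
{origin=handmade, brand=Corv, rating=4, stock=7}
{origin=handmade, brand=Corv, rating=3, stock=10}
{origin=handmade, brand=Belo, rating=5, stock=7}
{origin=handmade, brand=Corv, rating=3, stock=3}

Negative, Positive, Negative, Positive

The distinguishing property — rating ≤ 3 — holds for all the 'Positive' cases and none of the 'Negative' cases.
{origin=handmade, brand=Corv, rating=4, stock=7}: rating = 4, doesn't match → Negative.
{origin=handmade, brand=Corv, rating=3, stock=10}: rating = 3, qualifies → Positive.
{origin=handmade, brand=Belo, rating=5, stock=7}: rating = 5, doesn't match → Negative.
{origin=handmade, brand=Corv, rating=3, stock=3}: rating = 3, qualifies → Positive.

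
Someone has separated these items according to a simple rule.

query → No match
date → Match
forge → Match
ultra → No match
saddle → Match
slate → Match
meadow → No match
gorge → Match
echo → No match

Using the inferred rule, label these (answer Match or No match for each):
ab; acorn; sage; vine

No match, No match, Match, Match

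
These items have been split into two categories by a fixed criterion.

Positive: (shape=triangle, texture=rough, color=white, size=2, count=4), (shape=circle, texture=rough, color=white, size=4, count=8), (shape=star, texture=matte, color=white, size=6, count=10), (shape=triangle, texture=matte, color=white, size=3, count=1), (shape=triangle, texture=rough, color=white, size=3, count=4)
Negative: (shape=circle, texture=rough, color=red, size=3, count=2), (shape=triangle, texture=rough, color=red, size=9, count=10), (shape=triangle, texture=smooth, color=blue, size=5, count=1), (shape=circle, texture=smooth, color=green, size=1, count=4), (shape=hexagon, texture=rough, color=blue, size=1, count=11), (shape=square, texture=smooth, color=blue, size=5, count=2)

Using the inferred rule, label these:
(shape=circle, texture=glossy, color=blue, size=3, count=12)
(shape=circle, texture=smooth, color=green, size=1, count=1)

The distinguishing property — color is white — holds for all the 'Positive' cases and none of the 'Negative' cases.
(shape=circle, texture=glossy, color=blue, size=3, count=12) — color is blue, hence Negative. (shape=circle, texture=smooth, color=green, size=1, count=1) — color is green, hence Negative.

Negative, Negative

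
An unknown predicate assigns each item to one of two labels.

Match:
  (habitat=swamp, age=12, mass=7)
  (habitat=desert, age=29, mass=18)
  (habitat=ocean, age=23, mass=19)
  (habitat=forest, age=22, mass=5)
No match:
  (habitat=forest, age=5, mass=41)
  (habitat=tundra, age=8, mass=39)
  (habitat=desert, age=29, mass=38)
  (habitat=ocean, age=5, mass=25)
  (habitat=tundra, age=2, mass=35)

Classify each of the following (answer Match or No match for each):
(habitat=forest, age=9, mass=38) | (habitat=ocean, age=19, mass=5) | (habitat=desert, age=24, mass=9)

No match, Match, Match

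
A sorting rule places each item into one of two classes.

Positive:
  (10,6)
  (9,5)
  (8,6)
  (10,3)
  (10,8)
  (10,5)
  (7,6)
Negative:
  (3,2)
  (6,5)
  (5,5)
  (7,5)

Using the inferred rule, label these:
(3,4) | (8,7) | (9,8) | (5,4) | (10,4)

Negative, Positive, Positive, Negative, Positive

Every 'Positive' example satisfies: sum ≥ 13. None of the 'Negative' examples do.
(3,4): 3+4 = 7, does not fit → Negative.
(8,7): 8+7 = 15, has this property → Positive.
(9,8): 9+8 = 17, has this property → Positive.
(5,4): 5+4 = 9, does not fit → Negative.
(10,4): 10+4 = 14, has this property → Positive.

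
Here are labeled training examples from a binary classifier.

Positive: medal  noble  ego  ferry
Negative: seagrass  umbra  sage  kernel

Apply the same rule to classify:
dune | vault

The pattern is that an item is 'Positive' exactly when: odd length AND contains 'e'.
dune — length 4, has 'e', hence Negative.
vault — length 5, no 'e', hence Negative.

Negative, Negative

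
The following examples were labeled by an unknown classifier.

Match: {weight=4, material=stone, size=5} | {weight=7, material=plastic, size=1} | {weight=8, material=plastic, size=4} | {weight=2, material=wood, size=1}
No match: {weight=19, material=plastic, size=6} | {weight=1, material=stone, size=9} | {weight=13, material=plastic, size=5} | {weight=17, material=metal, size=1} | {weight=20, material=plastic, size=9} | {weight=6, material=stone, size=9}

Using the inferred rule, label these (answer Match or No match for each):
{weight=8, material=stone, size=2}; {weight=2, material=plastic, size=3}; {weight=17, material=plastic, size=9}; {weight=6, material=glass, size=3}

Match, Match, No match, Match

'Match' ⟺ size ≤ 5 AND weight ≤ 8.
{weight=8, material=stone, size=2} — size = 2, weight = 8, hence Match. {weight=2, material=plastic, size=3} — size = 3, weight = 2, hence Match. {weight=17, material=plastic, size=9} — size = 9, weight = 17, hence No match. {weight=6, material=glass, size=3} — size = 3, weight = 6, hence Match.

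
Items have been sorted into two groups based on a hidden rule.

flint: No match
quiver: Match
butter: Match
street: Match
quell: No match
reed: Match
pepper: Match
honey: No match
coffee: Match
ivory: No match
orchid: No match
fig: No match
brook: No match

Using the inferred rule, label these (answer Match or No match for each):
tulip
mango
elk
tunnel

No match, No match, No match, Match

The distinguishing property — even length AND contains 'e' — holds for all the 'Match' cases and none of the 'No match' cases.
tulip — length 5, no 'e', hence No match. mango — length 5, no 'e', hence No match. elk — length 3, has 'e', hence No match. tunnel — length 6, has 'e', hence Match.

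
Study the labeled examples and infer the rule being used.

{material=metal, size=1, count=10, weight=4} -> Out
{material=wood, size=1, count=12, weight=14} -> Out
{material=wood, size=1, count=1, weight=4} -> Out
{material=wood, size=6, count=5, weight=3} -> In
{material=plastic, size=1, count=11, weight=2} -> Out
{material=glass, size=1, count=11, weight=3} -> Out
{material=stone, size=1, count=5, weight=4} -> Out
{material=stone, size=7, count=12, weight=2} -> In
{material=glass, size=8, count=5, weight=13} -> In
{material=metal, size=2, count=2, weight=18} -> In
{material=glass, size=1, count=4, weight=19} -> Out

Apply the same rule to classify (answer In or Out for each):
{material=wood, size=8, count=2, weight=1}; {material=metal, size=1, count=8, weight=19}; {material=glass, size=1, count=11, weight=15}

In, Out, Out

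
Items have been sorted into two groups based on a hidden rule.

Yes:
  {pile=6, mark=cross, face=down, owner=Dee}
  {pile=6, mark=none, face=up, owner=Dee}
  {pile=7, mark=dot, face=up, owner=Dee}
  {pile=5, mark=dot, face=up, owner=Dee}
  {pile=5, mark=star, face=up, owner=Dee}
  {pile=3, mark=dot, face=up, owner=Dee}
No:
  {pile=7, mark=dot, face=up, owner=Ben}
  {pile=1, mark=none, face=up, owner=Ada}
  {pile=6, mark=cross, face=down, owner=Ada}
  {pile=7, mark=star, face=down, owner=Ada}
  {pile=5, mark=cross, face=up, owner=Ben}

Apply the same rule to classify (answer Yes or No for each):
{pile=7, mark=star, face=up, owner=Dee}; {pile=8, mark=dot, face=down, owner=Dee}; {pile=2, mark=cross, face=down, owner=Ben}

Yes, Yes, No

Comparing the two groups points to one rule — owner is Dee.
{pile=7, mark=star, face=up, owner=Dee}: Yes (owner is Dee). {pile=8, mark=dot, face=down, owner=Dee}: Yes (owner is Dee). {pile=2, mark=cross, face=down, owner=Ben}: No (owner is Ben).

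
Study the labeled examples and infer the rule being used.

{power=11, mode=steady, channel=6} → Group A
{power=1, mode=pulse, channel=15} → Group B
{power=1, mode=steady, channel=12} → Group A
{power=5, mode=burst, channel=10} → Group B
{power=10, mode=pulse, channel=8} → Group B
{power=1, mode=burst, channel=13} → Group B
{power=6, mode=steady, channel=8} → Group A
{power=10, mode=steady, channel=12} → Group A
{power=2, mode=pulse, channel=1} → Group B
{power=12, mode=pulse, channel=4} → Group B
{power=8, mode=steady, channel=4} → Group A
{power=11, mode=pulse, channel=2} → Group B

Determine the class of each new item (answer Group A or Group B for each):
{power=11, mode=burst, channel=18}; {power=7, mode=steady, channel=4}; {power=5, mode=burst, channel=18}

Group B, Group A, Group B

All 'Group A' examples share one property — mode is steady — and every 'Group B' example lacks it.
{power=11, mode=burst, channel=18}: mode is burst, fails this test → Group B.
{power=7, mode=steady, channel=4}: mode is steady, checks out → Group A.
{power=5, mode=burst, channel=18}: mode is burst, fails this test → Group B.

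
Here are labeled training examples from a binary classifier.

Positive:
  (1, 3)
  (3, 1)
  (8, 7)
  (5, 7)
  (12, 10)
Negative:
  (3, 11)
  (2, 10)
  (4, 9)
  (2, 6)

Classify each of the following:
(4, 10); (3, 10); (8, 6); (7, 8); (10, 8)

Rule: |first − second| ≤ 2. This holds for each 'Positive' example and fails for each 'Negative' one.
Negative: (4, 10), since |4−10| = 6.
Negative: (3, 10), since |3−10| = 7.
Positive: (8, 6), since |8−6| = 2.
Positive: (7, 8), since |7−8| = 1.
Positive: (10, 8), since |10−8| = 2.

Negative, Negative, Positive, Positive, Positive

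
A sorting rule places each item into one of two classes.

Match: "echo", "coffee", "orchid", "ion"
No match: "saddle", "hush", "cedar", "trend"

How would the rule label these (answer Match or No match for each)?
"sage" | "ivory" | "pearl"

No match, Match, No match

Checking candidate rules against both groups, what survives is: contains 'o'.
No match: "sage", since no 'o'.
Match: "ivory", since has 'o'.
No match: "pearl", since no 'o'.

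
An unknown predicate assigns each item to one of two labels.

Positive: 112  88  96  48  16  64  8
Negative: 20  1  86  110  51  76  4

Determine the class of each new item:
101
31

Every 'Positive' example satisfies: multiple of 8. None of the 'Negative' examples do.
101: 101 = 8·12 + 5 — does not satisfy this, so Negative. 31: 31 = 8·3 + 7 — does not satisfy this, so Negative.

Negative, Negative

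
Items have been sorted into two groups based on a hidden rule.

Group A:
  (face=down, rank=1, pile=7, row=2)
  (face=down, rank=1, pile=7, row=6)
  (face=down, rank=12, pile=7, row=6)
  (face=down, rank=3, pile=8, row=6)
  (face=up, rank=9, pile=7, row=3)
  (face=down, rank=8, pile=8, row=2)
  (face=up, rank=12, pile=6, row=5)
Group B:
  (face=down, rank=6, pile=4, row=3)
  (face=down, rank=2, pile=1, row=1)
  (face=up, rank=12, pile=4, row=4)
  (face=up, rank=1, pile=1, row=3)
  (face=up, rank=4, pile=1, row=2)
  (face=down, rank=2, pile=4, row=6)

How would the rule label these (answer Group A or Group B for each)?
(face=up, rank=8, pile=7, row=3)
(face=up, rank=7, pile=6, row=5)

Every 'Group A' example satisfies: pile ≥ 6. None of the 'Group B' examples do.

Group A, Group A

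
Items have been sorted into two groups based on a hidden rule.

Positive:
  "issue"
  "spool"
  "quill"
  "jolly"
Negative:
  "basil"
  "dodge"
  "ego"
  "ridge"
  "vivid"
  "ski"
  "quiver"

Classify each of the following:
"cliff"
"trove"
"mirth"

Positive, Negative, Negative

The classifier is using: has a double letter.
"cliff": 'ff' doubled — meets the rule, so Positive.
"trove": no doubled letter — doesn't match, so Negative.
"mirth": no doubled letter — doesn't match, so Negative.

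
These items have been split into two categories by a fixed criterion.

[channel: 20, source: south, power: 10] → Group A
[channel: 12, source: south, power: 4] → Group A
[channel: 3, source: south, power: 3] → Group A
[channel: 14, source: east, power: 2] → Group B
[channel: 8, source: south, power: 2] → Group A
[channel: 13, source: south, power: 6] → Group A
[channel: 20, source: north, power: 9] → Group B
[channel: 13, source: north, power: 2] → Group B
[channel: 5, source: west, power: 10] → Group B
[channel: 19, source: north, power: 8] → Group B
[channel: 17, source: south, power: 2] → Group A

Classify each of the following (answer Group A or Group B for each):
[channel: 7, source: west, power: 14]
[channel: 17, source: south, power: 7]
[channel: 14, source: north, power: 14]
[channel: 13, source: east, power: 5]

Rule: source is south. This holds for each 'Group A' example and fails for each 'Group B' one.
[channel: 7, source: west, power: 14]: source is west — does not satisfy this, so Group B. [channel: 17, source: south, power: 7]: source is south — passes, so Group A. [channel: 14, source: north, power: 14]: source is north — does not satisfy this, so Group B. [channel: 13, source: east, power: 5]: source is east — does not satisfy this, so Group B.

Group B, Group A, Group B, Group B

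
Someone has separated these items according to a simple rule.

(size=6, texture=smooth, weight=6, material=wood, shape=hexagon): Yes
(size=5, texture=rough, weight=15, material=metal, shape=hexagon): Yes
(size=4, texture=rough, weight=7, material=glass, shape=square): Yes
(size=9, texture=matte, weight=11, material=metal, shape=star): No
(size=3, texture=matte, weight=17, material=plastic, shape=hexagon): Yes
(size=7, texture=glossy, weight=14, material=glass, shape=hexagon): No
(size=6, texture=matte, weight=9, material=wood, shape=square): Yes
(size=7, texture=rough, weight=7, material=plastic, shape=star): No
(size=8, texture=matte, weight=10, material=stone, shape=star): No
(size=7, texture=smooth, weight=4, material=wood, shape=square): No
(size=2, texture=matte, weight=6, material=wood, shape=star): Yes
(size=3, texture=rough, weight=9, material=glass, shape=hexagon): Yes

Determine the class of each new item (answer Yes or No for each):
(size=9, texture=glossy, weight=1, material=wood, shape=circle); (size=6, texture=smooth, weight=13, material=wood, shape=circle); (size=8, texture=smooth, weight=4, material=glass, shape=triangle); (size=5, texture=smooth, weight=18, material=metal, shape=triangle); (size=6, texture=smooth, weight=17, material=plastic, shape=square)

No, Yes, No, Yes, Yes

Rule: size ≤ 6. This holds for each 'Yes' example and fails for each 'No' one.
(size=9, texture=glossy, weight=1, material=wood, shape=circle) → size = 9 → No. (size=6, texture=smooth, weight=13, material=wood, shape=circle) → size = 6 → Yes. (size=8, texture=smooth, weight=4, material=glass, shape=triangle) → size = 8 → No. (size=5, texture=smooth, weight=18, material=metal, shape=triangle) → size = 5 → Yes. (size=6, texture=smooth, weight=17, material=plastic, shape=square) → size = 6 → Yes.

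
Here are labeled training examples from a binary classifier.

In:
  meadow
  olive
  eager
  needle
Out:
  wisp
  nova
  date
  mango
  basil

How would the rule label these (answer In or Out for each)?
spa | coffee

Out, In

The simplest hypothesis consistent with all the labels is: has ≥ 3 vowels.
spa: 1 vowel, does not fit → Out.
coffee: 3 vowels, qualifies → In.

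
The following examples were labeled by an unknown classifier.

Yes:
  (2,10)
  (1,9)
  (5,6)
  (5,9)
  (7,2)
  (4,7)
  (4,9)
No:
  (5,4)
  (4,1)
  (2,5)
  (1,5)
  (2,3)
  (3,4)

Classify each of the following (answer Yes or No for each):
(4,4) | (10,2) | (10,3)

Rule: max ≥ 6. This holds for each 'Yes' example and fails for each 'No' one.
No: (4,4), since max 4.
Yes: (10,2), since max 10.
Yes: (10,3), since max 10.

No, Yes, Yes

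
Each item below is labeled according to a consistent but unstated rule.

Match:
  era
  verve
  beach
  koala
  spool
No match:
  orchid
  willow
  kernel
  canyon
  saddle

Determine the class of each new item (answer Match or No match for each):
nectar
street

No match, No match

A rule that fits every label: odd length — true of each 'Match' example, false of each 'No match' one.
No match: nectar, since length 6.
No match: street, since length 6.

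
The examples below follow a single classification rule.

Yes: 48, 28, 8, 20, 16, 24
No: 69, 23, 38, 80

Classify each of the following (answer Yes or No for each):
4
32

Yes, Yes

One predicate separates the groups cleanly: multiple of 4 AND at most 48.
Yes: 4, since 4 = 4·1, 4 ≤ 48.
Yes: 32, since 32 = 4·8, 32 ≤ 48.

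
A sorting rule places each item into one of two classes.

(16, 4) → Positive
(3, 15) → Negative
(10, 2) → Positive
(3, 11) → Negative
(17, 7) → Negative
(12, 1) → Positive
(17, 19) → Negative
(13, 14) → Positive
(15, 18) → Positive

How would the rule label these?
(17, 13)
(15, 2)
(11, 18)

Checking candidate rules against both groups, what survives is: product is even.
(17, 13): 17·13 = 221, fails this test → Negative.
(15, 2): 15·2 = 30, qualifies → Positive.
(11, 18): 11·18 = 198, qualifies → Positive.

Negative, Positive, Positive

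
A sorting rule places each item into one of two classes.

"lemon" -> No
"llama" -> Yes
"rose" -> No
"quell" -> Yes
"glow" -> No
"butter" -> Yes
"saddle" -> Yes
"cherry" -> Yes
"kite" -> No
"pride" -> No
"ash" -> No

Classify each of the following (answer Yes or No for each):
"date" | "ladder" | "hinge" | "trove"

No, Yes, No, No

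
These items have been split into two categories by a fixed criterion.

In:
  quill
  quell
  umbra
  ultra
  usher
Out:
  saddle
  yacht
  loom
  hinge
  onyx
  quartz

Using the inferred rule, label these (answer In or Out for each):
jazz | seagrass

Out, Out

Rule: odd length AND contains 'u'. This holds for each 'In' example and fails for each 'Out' one.
jazz: length 4, no 'u' — fails this test, so Out. seagrass: length 8, no 'u' — fails this test, so Out.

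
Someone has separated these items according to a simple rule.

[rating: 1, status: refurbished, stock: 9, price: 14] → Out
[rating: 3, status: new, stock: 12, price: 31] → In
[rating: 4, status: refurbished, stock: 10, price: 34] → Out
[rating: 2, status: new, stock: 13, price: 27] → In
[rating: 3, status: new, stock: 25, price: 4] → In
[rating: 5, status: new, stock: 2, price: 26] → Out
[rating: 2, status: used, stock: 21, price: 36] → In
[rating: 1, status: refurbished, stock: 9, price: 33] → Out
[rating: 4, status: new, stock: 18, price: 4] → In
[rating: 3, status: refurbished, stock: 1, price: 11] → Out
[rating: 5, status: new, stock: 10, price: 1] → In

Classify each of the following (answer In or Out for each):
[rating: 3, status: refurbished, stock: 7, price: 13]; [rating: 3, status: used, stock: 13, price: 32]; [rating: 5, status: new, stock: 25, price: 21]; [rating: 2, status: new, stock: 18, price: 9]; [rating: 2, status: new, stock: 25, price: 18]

Out, In, In, In, In

The distinguishing property — price = 1 OR stock ≥ 12 — holds for all the 'In' cases and none of the 'Out' cases.
[rating: 3, status: refurbished, stock: 7, price: 13] → price = 13, stock = 7 → Out.
[rating: 3, status: used, stock: 13, price: 32] → price = 32, stock = 13 → In.
[rating: 5, status: new, stock: 25, price: 21] → price = 21, stock = 25 → In.
[rating: 2, status: new, stock: 18, price: 9] → price = 9, stock = 18 → In.
[rating: 2, status: new, stock: 25, price: 18] → price = 18, stock = 25 → In.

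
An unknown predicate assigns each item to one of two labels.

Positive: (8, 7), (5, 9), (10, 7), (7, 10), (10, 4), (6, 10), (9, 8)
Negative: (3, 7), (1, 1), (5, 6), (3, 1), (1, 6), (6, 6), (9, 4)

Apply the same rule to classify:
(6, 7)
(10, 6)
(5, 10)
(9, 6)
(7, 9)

Negative, Positive, Positive, Positive, Positive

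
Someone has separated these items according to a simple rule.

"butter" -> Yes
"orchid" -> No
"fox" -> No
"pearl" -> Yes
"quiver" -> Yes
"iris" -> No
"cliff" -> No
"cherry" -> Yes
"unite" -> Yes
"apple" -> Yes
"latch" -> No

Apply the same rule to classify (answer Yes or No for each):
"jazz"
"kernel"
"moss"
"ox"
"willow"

No, Yes, No, No, No

A rule that fits every label: contains 'e' — true of each 'Yes' example, false of each 'No' one.
"jazz": no 'e' — lacks this property, so No. "kernel": has 'e' — meets the rule, so Yes. "moss": no 'e' — lacks this property, so No. "ox": no 'e' — lacks this property, so No. "willow": no 'e' — lacks this property, so No.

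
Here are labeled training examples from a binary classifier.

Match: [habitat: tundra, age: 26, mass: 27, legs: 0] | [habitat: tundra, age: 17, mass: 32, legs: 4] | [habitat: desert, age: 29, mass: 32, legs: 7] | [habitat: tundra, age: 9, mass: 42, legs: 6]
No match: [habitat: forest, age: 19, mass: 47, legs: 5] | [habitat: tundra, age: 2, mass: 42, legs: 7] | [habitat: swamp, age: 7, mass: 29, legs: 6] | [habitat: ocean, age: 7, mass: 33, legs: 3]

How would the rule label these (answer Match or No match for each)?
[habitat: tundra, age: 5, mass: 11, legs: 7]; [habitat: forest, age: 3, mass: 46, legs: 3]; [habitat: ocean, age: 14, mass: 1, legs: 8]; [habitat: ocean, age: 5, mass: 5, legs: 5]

No match, No match, Match, No match

The classifier is using: age ≥ 9 AND mass ≤ 42.
[habitat: tundra, age: 5, mass: 11, legs: 7]: age = 5, mass = 11 — does not satisfy this, so No match.
[habitat: forest, age: 3, mass: 46, legs: 3]: age = 3, mass = 46 — does not satisfy this, so No match.
[habitat: ocean, age: 14, mass: 1, legs: 8]: age = 14, mass = 1 — matches, so Match.
[habitat: ocean, age: 5, mass: 5, legs: 5]: age = 5, mass = 5 — does not satisfy this, so No match.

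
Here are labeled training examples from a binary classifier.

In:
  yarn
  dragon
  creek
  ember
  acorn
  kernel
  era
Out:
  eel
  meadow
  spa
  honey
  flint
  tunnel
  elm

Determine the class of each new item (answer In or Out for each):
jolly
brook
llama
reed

Out, In, Out, In

The pattern is that an item is 'In' exactly when: contains 'r'.
jolly: no 'r' — does not fit, so Out.
brook: has 'r' — qualifies, so In.
llama: no 'r' — does not fit, so Out.
reed: has 'r' — qualifies, so In.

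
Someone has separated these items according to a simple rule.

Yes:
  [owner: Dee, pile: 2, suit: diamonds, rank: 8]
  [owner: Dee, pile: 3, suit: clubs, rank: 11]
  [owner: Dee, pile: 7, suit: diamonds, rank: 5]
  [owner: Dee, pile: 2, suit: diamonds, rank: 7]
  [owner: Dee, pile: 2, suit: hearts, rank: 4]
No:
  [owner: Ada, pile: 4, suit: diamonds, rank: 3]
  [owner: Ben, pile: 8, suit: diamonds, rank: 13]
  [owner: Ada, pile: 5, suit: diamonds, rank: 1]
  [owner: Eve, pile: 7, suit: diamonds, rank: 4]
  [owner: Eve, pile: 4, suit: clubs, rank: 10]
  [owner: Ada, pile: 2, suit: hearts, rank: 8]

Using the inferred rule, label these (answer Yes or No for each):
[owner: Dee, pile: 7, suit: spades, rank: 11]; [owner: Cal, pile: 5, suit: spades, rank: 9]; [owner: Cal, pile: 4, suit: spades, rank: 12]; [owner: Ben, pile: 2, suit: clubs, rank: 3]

Yes, No, No, No

The pattern is that an item is 'Yes' exactly when: owner is Dee.
[owner: Dee, pile: 7, suit: spades, rank: 11]: owner is Dee, fits → Yes.
[owner: Cal, pile: 5, suit: spades, rank: 9]: owner is Cal, doesn't qualify → No.
[owner: Cal, pile: 4, suit: spades, rank: 12]: owner is Cal, doesn't qualify → No.
[owner: Ben, pile: 2, suit: clubs, rank: 3]: owner is Ben, doesn't qualify → No.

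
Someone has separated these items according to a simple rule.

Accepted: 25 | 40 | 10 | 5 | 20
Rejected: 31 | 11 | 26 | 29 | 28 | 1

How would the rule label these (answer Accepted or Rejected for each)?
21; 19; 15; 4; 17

Rejected, Rejected, Accepted, Rejected, Rejected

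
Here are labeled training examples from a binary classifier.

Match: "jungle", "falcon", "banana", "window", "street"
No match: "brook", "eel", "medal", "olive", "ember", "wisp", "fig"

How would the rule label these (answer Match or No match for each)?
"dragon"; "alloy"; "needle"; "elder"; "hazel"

Match, No match, Match, No match, No match

The rule appears to be: length 6.
"dragon": Match (length 6).
"alloy": No match (length 5).
"needle": Match (length 6).
"elder": No match (length 5).
"hazel": No match (length 5).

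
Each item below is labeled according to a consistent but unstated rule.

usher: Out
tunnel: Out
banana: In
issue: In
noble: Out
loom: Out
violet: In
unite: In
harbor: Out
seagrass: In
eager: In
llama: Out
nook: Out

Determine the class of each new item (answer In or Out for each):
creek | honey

Out, Out

The common property of the 'In' items is: has ≥ 3 vowels. No 'Out' item has it.
creek: Out (2 vowels).
honey: Out (2 vowels).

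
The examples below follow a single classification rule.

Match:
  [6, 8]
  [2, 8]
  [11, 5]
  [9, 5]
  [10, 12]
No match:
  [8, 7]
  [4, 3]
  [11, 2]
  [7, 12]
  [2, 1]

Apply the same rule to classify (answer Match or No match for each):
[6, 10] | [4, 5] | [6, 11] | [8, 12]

The pattern is that an item is 'Match' exactly when: sum is even.
[6, 10]: Match (6+10 = 16).
[4, 5]: No match (4+5 = 9).
[6, 11]: No match (6+11 = 17).
[8, 12]: Match (8+12 = 20).

Match, No match, No match, Match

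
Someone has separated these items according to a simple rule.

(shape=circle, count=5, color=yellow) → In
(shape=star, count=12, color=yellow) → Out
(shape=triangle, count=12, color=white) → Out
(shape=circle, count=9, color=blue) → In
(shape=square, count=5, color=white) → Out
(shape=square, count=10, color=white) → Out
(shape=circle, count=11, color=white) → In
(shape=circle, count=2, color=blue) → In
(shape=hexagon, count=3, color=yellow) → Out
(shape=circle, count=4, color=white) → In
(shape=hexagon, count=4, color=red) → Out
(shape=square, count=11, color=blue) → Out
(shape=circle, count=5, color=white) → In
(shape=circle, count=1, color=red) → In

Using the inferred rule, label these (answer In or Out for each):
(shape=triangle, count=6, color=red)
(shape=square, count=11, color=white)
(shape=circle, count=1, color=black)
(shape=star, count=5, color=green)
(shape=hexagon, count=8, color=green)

The pattern is that an item is 'In' exactly when: shape is circle.
(shape=triangle, count=6, color=red): shape is triangle — fails the rule, so Out.
(shape=square, count=11, color=white): shape is square — fails the rule, so Out.
(shape=circle, count=1, color=black): shape is circle — checks out, so In.
(shape=star, count=5, color=green): shape is star — fails the rule, so Out.
(shape=hexagon, count=8, color=green): shape is hexagon — fails the rule, so Out.

Out, Out, In, Out, Out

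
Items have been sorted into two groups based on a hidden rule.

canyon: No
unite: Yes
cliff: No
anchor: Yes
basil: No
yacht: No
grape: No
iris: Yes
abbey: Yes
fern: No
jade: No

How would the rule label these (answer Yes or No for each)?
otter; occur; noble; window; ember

Yes, Yes, No, No, Yes

Every 'Yes' example satisfies: starts with a vowel. None of the 'No' examples do.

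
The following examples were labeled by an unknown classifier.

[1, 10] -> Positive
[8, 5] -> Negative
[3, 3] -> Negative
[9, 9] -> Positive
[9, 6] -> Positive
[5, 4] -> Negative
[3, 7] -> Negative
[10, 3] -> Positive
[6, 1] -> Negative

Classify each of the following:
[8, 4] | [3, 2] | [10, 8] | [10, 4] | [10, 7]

Negative, Negative, Positive, Positive, Positive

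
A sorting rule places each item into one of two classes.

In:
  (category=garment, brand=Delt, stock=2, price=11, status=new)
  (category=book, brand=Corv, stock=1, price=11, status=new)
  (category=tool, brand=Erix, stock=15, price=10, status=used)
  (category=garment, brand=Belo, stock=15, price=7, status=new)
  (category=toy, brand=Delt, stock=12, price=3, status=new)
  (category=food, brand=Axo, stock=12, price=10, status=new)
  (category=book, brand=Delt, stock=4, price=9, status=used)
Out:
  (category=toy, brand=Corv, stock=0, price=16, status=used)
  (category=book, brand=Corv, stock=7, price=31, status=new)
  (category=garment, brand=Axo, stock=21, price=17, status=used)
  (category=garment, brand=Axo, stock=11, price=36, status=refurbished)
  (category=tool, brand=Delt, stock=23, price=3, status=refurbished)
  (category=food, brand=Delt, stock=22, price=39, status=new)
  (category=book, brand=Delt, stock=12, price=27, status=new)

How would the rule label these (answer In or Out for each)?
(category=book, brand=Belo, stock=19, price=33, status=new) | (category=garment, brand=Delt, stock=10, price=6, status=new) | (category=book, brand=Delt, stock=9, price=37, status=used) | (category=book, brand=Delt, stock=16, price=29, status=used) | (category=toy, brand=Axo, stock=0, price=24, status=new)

Out, In, Out, Out, Out

The simplest hypothesis consistent with all the labels is: price ≤ 11 AND stock ≤ 15.
(category=book, brand=Belo, stock=19, price=33, status=new) — price = 33, stock = 19, hence Out.
(category=garment, brand=Delt, stock=10, price=6, status=new) — price = 6, stock = 10, hence In.
(category=book, brand=Delt, stock=9, price=37, status=used) — price = 37, stock = 9, hence Out.
(category=book, brand=Delt, stock=16, price=29, status=used) — price = 29, stock = 16, hence Out.
(category=toy, brand=Axo, stock=0, price=24, status=new) — price = 24, stock = 0, hence Out.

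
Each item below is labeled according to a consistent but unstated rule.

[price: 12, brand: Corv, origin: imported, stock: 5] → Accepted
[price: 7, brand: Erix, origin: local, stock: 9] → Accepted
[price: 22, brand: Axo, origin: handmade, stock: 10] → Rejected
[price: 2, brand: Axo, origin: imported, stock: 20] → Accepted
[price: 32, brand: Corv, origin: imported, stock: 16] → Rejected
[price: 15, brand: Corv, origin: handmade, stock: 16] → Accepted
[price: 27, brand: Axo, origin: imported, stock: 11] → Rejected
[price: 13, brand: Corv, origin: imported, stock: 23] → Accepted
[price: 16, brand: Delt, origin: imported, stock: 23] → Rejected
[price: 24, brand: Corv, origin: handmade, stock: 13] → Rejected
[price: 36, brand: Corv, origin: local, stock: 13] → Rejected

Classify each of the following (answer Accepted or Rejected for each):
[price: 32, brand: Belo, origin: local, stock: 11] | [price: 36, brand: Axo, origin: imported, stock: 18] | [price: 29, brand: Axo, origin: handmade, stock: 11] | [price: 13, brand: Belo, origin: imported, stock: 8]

Rejected, Rejected, Rejected, Accepted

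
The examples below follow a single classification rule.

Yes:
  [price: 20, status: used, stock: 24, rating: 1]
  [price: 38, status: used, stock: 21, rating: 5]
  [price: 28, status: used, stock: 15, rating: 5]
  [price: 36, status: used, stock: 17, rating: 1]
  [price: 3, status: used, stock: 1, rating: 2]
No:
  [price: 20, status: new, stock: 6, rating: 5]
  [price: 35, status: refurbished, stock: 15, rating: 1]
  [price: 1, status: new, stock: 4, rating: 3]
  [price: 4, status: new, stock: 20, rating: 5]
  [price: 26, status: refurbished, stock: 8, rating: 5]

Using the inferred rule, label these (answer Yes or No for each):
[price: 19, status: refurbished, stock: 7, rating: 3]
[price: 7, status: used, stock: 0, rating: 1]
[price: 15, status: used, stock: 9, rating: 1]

No, Yes, Yes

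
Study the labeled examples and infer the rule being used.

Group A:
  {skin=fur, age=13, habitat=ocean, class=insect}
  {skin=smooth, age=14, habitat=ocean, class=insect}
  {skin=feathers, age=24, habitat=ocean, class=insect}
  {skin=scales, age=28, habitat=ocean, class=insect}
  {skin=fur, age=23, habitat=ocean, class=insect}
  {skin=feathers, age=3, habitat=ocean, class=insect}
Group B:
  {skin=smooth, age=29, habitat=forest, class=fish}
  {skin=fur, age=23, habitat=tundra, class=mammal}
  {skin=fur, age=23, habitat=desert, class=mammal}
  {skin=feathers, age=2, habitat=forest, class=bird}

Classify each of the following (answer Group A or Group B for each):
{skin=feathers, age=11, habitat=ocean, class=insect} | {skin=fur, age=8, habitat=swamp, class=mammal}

Rule: class is insect. This holds for each 'Group A' example and fails for each 'Group B' one.

Group A, Group B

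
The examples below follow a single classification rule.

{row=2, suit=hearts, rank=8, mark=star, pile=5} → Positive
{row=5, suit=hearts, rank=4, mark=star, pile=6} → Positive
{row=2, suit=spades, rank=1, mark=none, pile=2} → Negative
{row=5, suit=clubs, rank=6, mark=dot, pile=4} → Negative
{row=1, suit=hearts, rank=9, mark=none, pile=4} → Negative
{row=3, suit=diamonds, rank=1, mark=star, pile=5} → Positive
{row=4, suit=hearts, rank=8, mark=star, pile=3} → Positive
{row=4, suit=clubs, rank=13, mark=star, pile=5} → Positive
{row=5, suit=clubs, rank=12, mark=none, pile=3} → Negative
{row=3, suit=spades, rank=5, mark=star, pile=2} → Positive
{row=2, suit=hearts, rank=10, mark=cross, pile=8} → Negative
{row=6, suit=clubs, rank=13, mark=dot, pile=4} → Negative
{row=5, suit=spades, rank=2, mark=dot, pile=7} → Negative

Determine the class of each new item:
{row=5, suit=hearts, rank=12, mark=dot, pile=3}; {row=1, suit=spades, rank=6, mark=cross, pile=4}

The common property of the 'Positive' items is: mark is star. No 'Negative' item has it.
Negative: {row=5, suit=hearts, rank=12, mark=dot, pile=3}, since mark is dot.
Negative: {row=1, suit=spades, rank=6, mark=cross, pile=4}, since mark is cross.

Negative, Negative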